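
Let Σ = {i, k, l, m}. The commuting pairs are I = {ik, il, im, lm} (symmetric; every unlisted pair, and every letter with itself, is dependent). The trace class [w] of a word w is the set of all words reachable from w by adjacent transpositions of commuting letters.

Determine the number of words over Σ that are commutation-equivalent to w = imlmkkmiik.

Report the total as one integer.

piece 0:i — minimal
piece 1:m — minimal
piece 2:l — minimal
piece 3:m rests on {1:m}
piece 4:k rests on {2:l, 3:m}
piece 5:k rests on {4:k}
piece 6:m rests on {5:k}
piece 7:i rests on {0:i}
piece 8:i rests on {7:i}
piece 9:k rests on {6:m}
minimal pieces: {0:i, 1:m, 2:l}
ways to finish when only these pieces remain (= sum over removing one remaining piece with nothing left below it):
  1 left: {8}→1  {9}→1
  2 left: {6,9}→1  {7,8}→1  {8,9}→2
  3 left: {0,7,8}→1  {5,6,9}→1  {6,8,9}→3  {7,8,9}→3
  4 left: {0,7,8,9}→4  {4,5,6,9}→1  {5,6,8,9}→4  {6,7,8,9}→6
  5 left: {0,6,7,8,9}→10  {2,4,5,6,9}→1  {3,4,5,6,9}→1  {4,5,6,8,9}→5  {5,6,7,8,9}→10
  6 left: {0,5,6,7,8,9}→20  {1,3,4,5,6,9}→1  {2,3,4,5,6,9}→2  {2,4,5,6,8,9}→6  {3,4,5,6,8,9}→6  {4,5,6,7,8,9}→15
  7 left: {0,4,5,6,7,8,9}→35  {1,2,3,4,5,6,9}→3  {1,3,4,5,6,8,9}→7  {2,3,4,5,6,8,9}→14  {2,4,5,6,7,8,9}→21  {3,4,5,6,7,8,9}→21
  8 left: {0,2,4,5,6,7,8,9}→56  {0,3,4,5,6,7,8,9}→56  {1,2,3,4,5,6,8,9}→24  {1,3,4,5,6,7,8,9}→28  {2,3,4,5,6,7,8,9}→56
  placing 0:i first → 108 extensions
  placing 1:m first → 168 extensions
  placing 2:l first → 84 extensions
total linear extensions = 360

360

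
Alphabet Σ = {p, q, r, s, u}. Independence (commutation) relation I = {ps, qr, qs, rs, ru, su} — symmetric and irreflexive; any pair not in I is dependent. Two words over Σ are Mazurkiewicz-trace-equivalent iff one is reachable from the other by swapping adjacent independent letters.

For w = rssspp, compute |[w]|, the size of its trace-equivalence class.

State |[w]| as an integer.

20

drop 0:r onto floor
drop 1:s onto floor
drop 2:s onto {1:s}
drop 3:s onto {2:s}
drop 4:p onto {0:r}
drop 5:p onto {4:p}
ground layer = {0:r, 1:s}
drop-orders for the pieces not yet dropped (sum over which currently-grounded one goes next):
  1 to go: {3} 1  {5} 1
  2 to go: {2,3} 1  {3,5} 2  {4,5} 1
  3 to go: {0,4,5} 1  {1,2,3} 1  {2,3,5} 3  {3,4,5} 3
  4 to go: {0,3,4,5} 4  {1,2,3,5} 4  {2,3,4,5} 6
  if 0:r drops first: 10 orders
  if 1:s drops first: 10 orders
heap linearizations: 20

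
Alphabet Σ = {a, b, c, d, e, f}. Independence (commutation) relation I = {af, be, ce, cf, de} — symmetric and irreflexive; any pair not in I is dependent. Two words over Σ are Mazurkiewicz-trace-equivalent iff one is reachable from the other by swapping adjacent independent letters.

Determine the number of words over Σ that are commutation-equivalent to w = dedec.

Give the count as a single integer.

piece 0:d — minimal
piece 1:e — minimal
piece 2:d rests on {0:d}
piece 3:e rests on {1:e}
piece 4:c rests on {2:d}
minimal pieces: {0:d, 1:e}
ways to finish when only these pieces remain (= sum over removing one remaining piece with nothing left below it):
  1 left: {3}→1  {4}→1
  2 left: {1,3}→1  {2,4}→1  {3,4}→2
  3 left: {0,2,4}→1  {1,3,4}→3  {2,3,4}→3
  placing 0:d first → 6 extensions
  placing 1:e first → 4 extensions
total linear extensions = 10

10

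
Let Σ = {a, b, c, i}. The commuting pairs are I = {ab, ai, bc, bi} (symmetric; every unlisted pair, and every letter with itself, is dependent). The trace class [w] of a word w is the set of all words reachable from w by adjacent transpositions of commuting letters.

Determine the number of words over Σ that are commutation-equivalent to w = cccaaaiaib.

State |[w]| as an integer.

#0=c has no predecessor
#1=c depends on [0:c]
#2=c depends on [1:c]
#3=a depends on [2:c]
#4=a depends on [3:a]
#5=a depends on [4:a]
#6=i depends on [2:c]
#7=a depends on [5:a]
#8=i depends on [6:i]
#9=b has no predecessor
sources: [0:c, 9:b]
N(rest) = Σ N(rest − s) over sources s of rest; N(one piece) = 1:
  size 1 → [7]=1  [8]=1  [9]=1
  size 2 → [5,7]=1  [6,8]=1  [7,8]=2  [7,9]=2  [8,9]=2
  size 3 → [4,5,7]=1  [5,7,8]=3  [5,7,9]=3  [6,7,8]=3  [6,8,9]=3  [7,8,9]=6
  size 4 → [3,4,5,7]=1  [4,5,7,8]=4  [4,5,7,9]=4  [5,6,7,8]=6  [5,7,8,9]=12  [6,7,8,9]=12
  size 5 → [3,4,5,7,8]=5  [3,4,5,7,9]=5  [4,5,6,7,8]=10  [4,5,7,8,9]=20  [5,6,7,8,9]=30
  size 6 → [3,4,5,6,7,8]=15  [3,4,5,7,8,9]=30  [4,5,6,7,8,9]=60
  size 7 → [2,3,4,5,6,7,8]=15  [3,4,5,6,7,8,9]=105
  size 8 → [1,2,3,4,5,6,7,8]=15  [2,3,4,5,6,7,8,9]=120
  first=0(c) contributes 135
  first=9(b) contributes 15
|[w]| = 150

150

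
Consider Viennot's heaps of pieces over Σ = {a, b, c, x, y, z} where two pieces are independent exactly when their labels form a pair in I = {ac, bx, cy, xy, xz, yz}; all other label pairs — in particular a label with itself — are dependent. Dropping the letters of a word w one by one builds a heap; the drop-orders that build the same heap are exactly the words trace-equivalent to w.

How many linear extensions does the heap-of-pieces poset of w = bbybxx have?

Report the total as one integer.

drop 0:b onto floor
drop 1:b onto {0:b}
drop 2:y onto {1:b}
drop 3:b onto {2:y}
drop 4:x onto floor
drop 5:x onto {4:x}
ground layer = {0:b, 4:x}
drop-orders for the pieces not yet dropped (sum over which currently-grounded one goes next):
  1 to go: {3} 1  {5} 1
  2 to go: {2,3} 1  {3,5} 2  {4,5} 1
  3 to go: {1,2,3} 1  {2,3,5} 3  {3,4,5} 3
  4 to go: {0,1,2,3} 1  {1,2,3,5} 4  {2,3,4,5} 6
  if 0:b drops first: 10 orders
  if 4:x drops first: 5 orders
heap linearizations: 15

15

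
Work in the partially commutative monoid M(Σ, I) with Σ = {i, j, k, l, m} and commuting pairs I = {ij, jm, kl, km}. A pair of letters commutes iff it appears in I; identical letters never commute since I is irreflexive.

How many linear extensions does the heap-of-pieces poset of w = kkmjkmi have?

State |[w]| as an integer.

piece 0:k — minimal
piece 1:k rests on {0:k}
piece 2:m — minimal
piece 3:j rests on {1:k}
piece 4:k rests on {3:j}
piece 5:m rests on {2:m}
piece 6:i rests on {4:k, 5:m}
minimal pieces: {0:k, 2:m}
ways to finish when only these pieces remain (= sum over removing one remaining piece with nothing left below it):
  1 left: {6}→1
  2 left: {4,6}→1  {5,6}→1
  3 left: {2,5,6}→1  {3,4,6}→1  {4,5,6}→2
  4 left: {1,3,4,6}→1  {2,4,5,6}→3  {3,4,5,6}→3
  5 left: {0,1,3,4,6}→1  {1,3,4,5,6}→4  {2,3,4,5,6}→6
  placing 0:k first → 10 extensions
  placing 2:m first → 5 extensions
total linear extensions = 15

15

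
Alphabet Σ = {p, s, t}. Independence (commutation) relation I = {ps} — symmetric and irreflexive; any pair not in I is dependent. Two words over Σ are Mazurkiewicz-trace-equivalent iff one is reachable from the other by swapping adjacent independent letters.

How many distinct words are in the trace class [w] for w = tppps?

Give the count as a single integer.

#0=t has no predecessor
#1=p depends on [0:t]
#2=p depends on [1:p]
#3=p depends on [2:p]
#4=s depends on [0:t]
sources: [0:t]
N(rest) = Σ N(rest − s) over sources s of rest; N(one piece) = 1:
  size 1 → [3]=1  [4]=1
  size 2 → [2,3]=1  [3,4]=2
  size 3 → [1,2,3]=1  [2,3,4]=3
  first=0(t) contributes 4

4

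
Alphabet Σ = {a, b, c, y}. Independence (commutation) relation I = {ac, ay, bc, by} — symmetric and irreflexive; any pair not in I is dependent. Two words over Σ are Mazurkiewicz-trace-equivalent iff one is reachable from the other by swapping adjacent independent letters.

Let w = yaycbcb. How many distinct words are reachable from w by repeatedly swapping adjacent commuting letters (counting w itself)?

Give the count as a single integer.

35

drop 0:y onto floor
drop 1:a onto floor
drop 2:y onto {0:y}
drop 3:c onto {2:y}
drop 4:b onto {1:a}
drop 5:c onto {3:c}
drop 6:b onto {4:b}
ground layer = {0:y, 1:a}
drop-orders for the pieces not yet dropped (sum over which currently-grounded one goes next):
  1 to go: {5} 1  {6} 1
  2 to go: {3,5} 1  {4,6} 1  {5,6} 2
  3 to go: {1,4,6} 1  {2,3,5} 1  {3,5,6} 3  {4,5,6} 3
  4 to go: {0,2,3,5} 1  {1,4,5,6} 4  {2,3,5,6} 4  {3,4,5,6} 6
  5 to go: {0,2,3,5,6} 5  {1,3,4,5,6} 10  {2,3,4,5,6} 10
  if 0:y drops first: 20 orders
  if 1:a drops first: 15 orders
heap linearizations: 35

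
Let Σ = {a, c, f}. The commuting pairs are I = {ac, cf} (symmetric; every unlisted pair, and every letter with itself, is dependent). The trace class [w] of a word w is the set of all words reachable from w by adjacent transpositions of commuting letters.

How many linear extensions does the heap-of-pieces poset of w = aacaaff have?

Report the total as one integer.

7

drop 0:a onto floor
drop 1:a onto {0:a}
drop 2:c onto floor
drop 3:a onto {1:a}
drop 4:a onto {3:a}
drop 5:f onto {4:a}
drop 6:f onto {5:f}
ground layer = {0:a, 2:c}
drop-orders for the pieces not yet dropped (sum over which currently-grounded one goes next):
  1 to go: {2} 1  {6} 1
  2 to go: {2,6} 2  {5,6} 1
  3 to go: {2,5,6} 3  {4,5,6} 1
  4 to go: {2,4,5,6} 4  {3,4,5,6} 1
  5 to go: {1,3,4,5,6} 1  {2,3,4,5,6} 5
  if 0:a drops first: 6 orders
  if 2:c drops first: 1 orders
heap linearizations: 7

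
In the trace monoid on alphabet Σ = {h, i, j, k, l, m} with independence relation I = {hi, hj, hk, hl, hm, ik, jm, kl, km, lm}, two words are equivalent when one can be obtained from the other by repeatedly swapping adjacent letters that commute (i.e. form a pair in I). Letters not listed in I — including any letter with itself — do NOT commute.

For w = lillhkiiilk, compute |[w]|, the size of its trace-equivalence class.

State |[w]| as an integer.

piece 0:l — minimal
piece 1:i rests on {0:l}
piece 2:l rests on {1:i}
piece 3:l rests on {2:l}
piece 4:h — minimal
piece 5:k — minimal
piece 6:i rests on {3:l}
piece 7:i rests on {6:i}
piece 8:i rests on {7:i}
piece 9:l rests on {8:i}
piece 10:k rests on {5:k}
minimal pieces: {0:l, 4:h, 5:k}
ways to finish when only these pieces remain (= sum over removing one remaining piece with nothing left below it):
  1 left: {4}→1  {9}→1  {10}→1
  2 left: {4,9}→2  {4,10}→2  {5,10}→1  {8,9}→1  {9,10}→2
  3 left: {4,5,10}→3  {4,8,9}→3  {4,9,10}→6  {5,9,10}→3  {7,8,9}→1  {8,9,10}→3
  4 left: {4,5,9,10}→12  {4,7,8,9}→4  {4,8,9,10}→12  {5,8,9,10}→6  {6,7,8,9}→1  {7,8,9,10}→4
  5 left: {3,6,7,8,9}→1  {4,5,8,9,10}→30  {4,6,7,8,9}→5  {4,7,8,9,10}→20  {5,7,8,9,10}→10  {6,7,8,9,10}→5
  6 left: {2,3,6,7,8,9}→1  {3,4,6,7,8,9}→6  {3,6,7,8,9,10}→6  {4,5,7,8,9,10}→60  {4,6,7,8,9,10}→30  {5,6,7,8,9,10}→15
  7 left: {1,2,3,6,7,8,9}→1  {2,3,4,6,7,8,9}→7  {2,3,6,7,8,9,10}→7  {3,4,6,7,8,9,10}→42  {3,5,6,7,8,9,10}→21  {4,5,6,7,8,9,10}→105
  8 left: {0,1,2,3,6,7,8,9}→1  {1,2,3,4,6,7,8,9}→8  {1,2,3,6,7,8,9,10}→8  {2,3,4,6,7,8,9,10}→56  {2,3,5,6,7,8,9,10}→28  {3,4,5,6,7,8,9,10}→168
  9 left: {0,1,2,3,4,6,7,8,9}→9  {0,1,2,3,6,7,8,9,10}→9  {1,2,3,4,6,7,8,9,10}→72  {1,2,3,5,6,7,8,9,10}→36  {2,3,4,5,6,7,8,9,10}→252
  placing 0:l first → 360 extensions
  placing 4:h first → 45 extensions
  placing 5:k first → 90 extensions
total linear extensions = 495

495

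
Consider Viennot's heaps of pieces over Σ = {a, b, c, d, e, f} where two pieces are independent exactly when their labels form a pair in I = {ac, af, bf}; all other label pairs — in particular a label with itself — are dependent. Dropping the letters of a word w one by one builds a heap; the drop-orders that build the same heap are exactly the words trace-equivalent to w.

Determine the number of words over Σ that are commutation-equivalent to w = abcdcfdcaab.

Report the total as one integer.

3

0(a) covers ∅
1(b) covers 0:a
2(c) covers 1:b
3(d) covers 2:c
4(c) covers 3:d
5(f) covers 4:c
6(d) covers 5:f
7(c) covers 6:d
8(a) covers 6:d
9(a) covers 8:a
10(b) covers 7:c, 9:a
floor of heap: 0:a
completions by unplaced set U, small U first (add the entries for U minus each lowest piece of U):
  |U|=1: {10}:1
  |U|=2: {7,10}:1  {9,10}:1
  |U|=3: {7,9,10}:2  {8,9,10}:1
  |U|=4: {7,8,9,10}:3
  |U|=5: {6,7,8,9,10}:3
  |U|=6: {5,6,7,8,9,10}:3
  |U|=7: {4,5,6,7,8,9,10}:3
  |U|=8: {3,4,5,6,7,8,9,10}:3
  |U|=9: {2,3,4,5,6,7,8,9,10}:3
  start at 0(a): 3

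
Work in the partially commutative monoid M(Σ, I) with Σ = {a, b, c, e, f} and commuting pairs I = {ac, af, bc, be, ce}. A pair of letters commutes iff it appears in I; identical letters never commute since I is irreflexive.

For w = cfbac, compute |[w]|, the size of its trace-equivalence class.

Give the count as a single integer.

piece 0:c — minimal
piece 1:f rests on {0:c}
piece 2:b rests on {1:f}
piece 3:a rests on {2:b}
piece 4:c rests on {1:f}
minimal pieces: {0:c}
ways to finish when only these pieces remain (= sum over removing one remaining piece with nothing left below it):
  1 left: {3}→1  {4}→1
  2 left: {2,3}→1  {3,4}→2
  3 left: {2,3,4}→3
  placing 0:c first → 3 extensions

3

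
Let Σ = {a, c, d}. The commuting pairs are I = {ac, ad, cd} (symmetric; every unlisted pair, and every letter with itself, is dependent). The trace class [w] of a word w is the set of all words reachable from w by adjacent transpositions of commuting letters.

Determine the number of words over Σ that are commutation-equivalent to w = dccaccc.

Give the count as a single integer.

0(d) covers ∅
1(c) covers ∅
2(c) covers 1:c
3(a) covers ∅
4(c) covers 2:c
5(c) covers 4:c
6(c) covers 5:c
floor of heap: 0:d, 1:c, 3:a
completions by unplaced set U, small U first (add the entries for U minus each lowest piece of U):
  |U|=1: {0}:1  {3}:1  {6}:1
  |U|=2: {0,3}:2  {0,6}:2  {3,6}:2  {5,6}:1
  |U|=3: {0,3,6}:6  {0,5,6}:3  {3,5,6}:3  {4,5,6}:1
  |U|=4: {0,3,5,6}:12  {0,4,5,6}:4  {2,4,5,6}:1  {3,4,5,6}:4
  |U|=5: {0,2,4,5,6}:5  {0,3,4,5,6}:20  {1,2,4,5,6}:1  {2,3,4,5,6}:5
  start at 0(d): 6
  start at 1(c): 30
  start at 3(a): 6
sum over floor = 42

42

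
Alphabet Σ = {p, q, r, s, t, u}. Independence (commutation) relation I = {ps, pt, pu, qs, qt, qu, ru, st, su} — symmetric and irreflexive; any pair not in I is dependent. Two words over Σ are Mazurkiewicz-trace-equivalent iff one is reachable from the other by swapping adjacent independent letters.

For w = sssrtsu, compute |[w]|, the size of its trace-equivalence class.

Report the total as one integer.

piece 0:s — minimal
piece 1:s rests on {0:s}
piece 2:s rests on {1:s}
piece 3:r rests on {2:s}
piece 4:t rests on {3:r}
piece 5:s rests on {3:r}
piece 6:u rests on {4:t}
minimal pieces: {0:s}
ways to finish when only these pieces remain (= sum over removing one remaining piece with nothing left below it):
  1 left: {5}→1  {6}→1
  2 left: {4,6}→1  {5,6}→2
  3 left: {4,5,6}→3
  4 left: {3,4,5,6}→3
  5 left: {2,3,4,5,6}→3
  placing 0:s first → 3 extensions

3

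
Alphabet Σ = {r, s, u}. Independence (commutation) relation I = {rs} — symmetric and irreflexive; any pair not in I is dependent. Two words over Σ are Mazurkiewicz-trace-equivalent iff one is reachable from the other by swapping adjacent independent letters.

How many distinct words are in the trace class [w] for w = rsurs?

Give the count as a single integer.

drop 0:r onto floor
drop 1:s onto floor
drop 2:u onto {0:r, 1:s}
drop 3:r onto {2:u}
drop 4:s onto {2:u}
ground layer = {0:r, 1:s}
drop-orders for the pieces not yet dropped (sum over which currently-grounded one goes next):
  1 to go: {3} 1  {4} 1
  2 to go: {3,4} 2
  3 to go: {2,3,4} 2
  if 0:r drops first: 2 orders
  if 1:s drops first: 2 orders
heap linearizations: 4

4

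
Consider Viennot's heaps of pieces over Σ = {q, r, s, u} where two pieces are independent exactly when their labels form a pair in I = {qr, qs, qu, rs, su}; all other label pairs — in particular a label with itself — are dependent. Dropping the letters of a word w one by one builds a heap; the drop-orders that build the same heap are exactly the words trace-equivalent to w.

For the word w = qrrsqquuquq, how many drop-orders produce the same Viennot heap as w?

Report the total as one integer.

drop 0:q onto floor
drop 1:r onto floor
drop 2:r onto {1:r}
drop 3:s onto floor
drop 4:q onto {0:q}
drop 5:q onto {4:q}
drop 6:u onto {2:r}
drop 7:u onto {6:u}
drop 8:q onto {5:q}
drop 9:u onto {7:u}
drop 10:q onto {8:q}
ground layer = {0:q, 1:r, 3:s}
drop-orders for the pieces not yet dropped (sum over which currently-grounded one goes next):
  1 to go: {3} 1  {9} 1  {10} 1
  2 to go: {3,9} 2  {3,10} 2  {7,9} 1  {8,10} 1  {9,10} 2
  3 to go: {3,7,9} 3  {3,8,10} 3  {3,9,10} 6  {5,8,10} 1  {6,7,9} 1  {7,9,10} 3  {8,9,10} 3
  4 to go: {2,6,7,9} 1  {3,5,8,10} 4  {3,6,7,9} 4  {3,7,9,10} 12  {3,8,9,10} 12  {4,5,8,10} 1  {5,8,9,10} 4  {6,7,9,10} 4  {7,8,9,10} 6
  5 to go: {0,4,5,8,10} 1  {1,2,6,7,9} 1  {2,3,6,7,9} 5  {2,6,7,9,10} 5  {3,4,5,8,10} 5  {3,5,8,9,10} 20  {3,6,7,9,10} 20  {3,7,8,9,10} 30  {4,5,8,9,10} 5  {5,7,8,9,10} 10  {6,7,8,9,10} 10
  6 to go: {0,3,4,5,8,10} 6  {0,4,5,8,9,10} 6  {1,2,3,6,7,9} 6  {1,2,6,7,9,10} 6  {2,3,6,7,9,10} 30  {2,6,7,8,9,10} 15  {3,4,5,8,9,10} 30  {3,5,7,8,9,10} 60  {3,6,7,8,9,10} 60  {4,5,7,8,9,10} 15  {5,6,7,8,9,10} 20
  7 to go: {0,3,4,5,8,9,10} 42  {0,4,5,7,8,9,10} 21  {1,2,3,6,7,9,10} 42  {1,2,6,7,8,9,10} 21  {2,3,6,7,8,9,10} 105  {2,5,6,7,8,9,10} 35  {3,4,5,7,8,9,10} 105  {3,5,6,7,8,9,10} 140  {4,5,6,7,8,9,10} 35
  8 to go: {0,3,4,5,7,8,9,10} 168  {0,4,5,6,7,8,9,10} 56  {1,2,3,6,7,8,9,10} 168  {1,2,5,6,7,8,9,10} 56  {2,3,5,6,7,8,9,10} 280  {2,4,5,6,7,8,9,10} 70  {3,4,5,6,7,8,9,10} 280
  9 to go: {0,2,4,5,6,7,8,9,10} 126  {0,3,4,5,6,7,8,9,10} 504  {1,2,3,5,6,7,8,9,10} 504  {1,2,4,5,6,7,8,9,10} 126  {2,3,4,5,6,7,8,9,10} 630
  if 0:q drops first: 1260 orders
  if 1:r drops first: 1260 orders
  if 3:s drops first: 252 orders
heap linearizations: 2772

2772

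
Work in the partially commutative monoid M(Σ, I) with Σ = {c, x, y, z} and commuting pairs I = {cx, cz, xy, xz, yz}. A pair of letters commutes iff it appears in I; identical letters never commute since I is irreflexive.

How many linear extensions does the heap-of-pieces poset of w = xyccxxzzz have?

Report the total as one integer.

1680

0(x) covers ∅
1(y) covers ∅
2(c) covers 1:y
3(c) covers 2:c
4(x) covers 0:x
5(x) covers 4:x
6(z) covers ∅
7(z) covers 6:z
8(z) covers 7:z
floor of heap: 0:x, 1:y, 6:z
completions by unplaced set U, small U first (add the entries for U minus each lowest piece of U):
  |U|=1: {3}:1  {5}:1  {8}:1
  |U|=2: {2,3}:1  {3,5}:2  {3,8}:2  {4,5}:1  {5,8}:2  {7,8}:1
  |U|=3: {0,4,5}:1  {1,2,3}:1  {2,3,5}:3  {2,3,8}:3  {3,4,5}:3  {3,5,8}:6  {3,7,8}:3  {4,5,8}:3  {5,7,8}:3  {6,7,8}:1
  |U|=4: {0,3,4,5}:4  {0,4,5,8}:4  {1,2,3,5}:4  {1,2,3,8}:4  {2,3,4,5}:6  {2,3,5,8}:12  {2,3,7,8}:6  {3,4,5,8}:12  {3,5,7,8}:12  {3,6,7,8}:4  {4,5,7,8}:6  {5,6,7,8}:4
  |U|=5: {0,2,3,4,5}:10  {0,3,4,5,8}:20  {0,4,5,7,8}:10  {1,2,3,4,5}:10  {1,2,3,5,8}:20  {1,2,3,7,8}:10  {2,3,4,5,8}:30  {2,3,5,7,8}:30  {2,3,6,7,8}:10  {3,4,5,7,8}:30  {3,5,6,7,8}:20  {4,5,6,7,8}:10
  |U|=6: {0,1,2,3,4,5}:20  {0,2,3,4,5,8}:60  {0,3,4,5,7,8}:60  {0,4,5,6,7,8}:20  {1,2,3,4,5,8}:60  {1,2,3,5,7,8}:60  {1,2,3,6,7,8}:20  {2,3,4,5,7,8}:90  {2,3,5,6,7,8}:60  {3,4,5,6,7,8}:60
  |U|=7: {0,1,2,3,4,5,8}:140  {0,2,3,4,5,7,8}:210  {0,3,4,5,6,7,8}:140  {1,2,3,4,5,7,8}:210  {1,2,3,5,6,7,8}:140  {2,3,4,5,6,7,8}:210
  start at 0(x): 560
  start at 1(y): 560
  start at 6(z): 560
sum over floor = 1680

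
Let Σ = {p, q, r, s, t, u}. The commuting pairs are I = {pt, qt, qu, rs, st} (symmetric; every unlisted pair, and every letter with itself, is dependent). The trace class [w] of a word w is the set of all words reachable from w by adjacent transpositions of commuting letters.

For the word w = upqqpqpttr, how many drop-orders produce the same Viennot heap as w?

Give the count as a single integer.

28

piece 0:u — minimal
piece 1:p rests on {0:u}
piece 2:q rests on {1:p}
piece 3:q rests on {2:q}
piece 4:p rests on {3:q}
piece 5:q rests on {4:p}
piece 6:p rests on {5:q}
piece 7:t rests on {0:u}
piece 8:t rests on {7:t}
piece 9:r rests on {6:p, 8:t}
minimal pieces: {0:u}
ways to finish when only these pieces remain (= sum over removing one remaining piece with nothing left below it):
  1 left: {9}→1
  2 left: {6,9}→1  {8,9}→1
  3 left: {5,6,9}→1  {6,8,9}→2  {7,8,9}→1
  4 left: {4,5,6,9}→1  {5,6,8,9}→3  {6,7,8,9}→3
  5 left: {3,4,5,6,9}→1  {4,5,6,8,9}→4  {5,6,7,8,9}→6
  6 left: {2,3,4,5,6,9}→1  {3,4,5,6,8,9}→5  {4,5,6,7,8,9}→10
  7 left: {1,2,3,4,5,6,9}→1  {2,3,4,5,6,8,9}→6  {3,4,5,6,7,8,9}→15
  8 left: {1,2,3,4,5,6,8,9}→7  {2,3,4,5,6,7,8,9}→21
  placing 0:u first → 28 extensions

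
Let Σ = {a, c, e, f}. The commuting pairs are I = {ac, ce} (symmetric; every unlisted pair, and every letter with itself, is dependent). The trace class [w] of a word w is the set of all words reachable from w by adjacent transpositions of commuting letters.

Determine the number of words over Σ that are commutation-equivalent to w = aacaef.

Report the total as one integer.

5

drop 0:a onto floor
drop 1:a onto {0:a}
drop 2:c onto floor
drop 3:a onto {1:a}
drop 4:e onto {3:a}
drop 5:f onto {2:c, 4:e}
ground layer = {0:a, 2:c}
drop-orders for the pieces not yet dropped (sum over which currently-grounded one goes next):
  1 to go: {5} 1
  2 to go: {2,5} 1  {4,5} 1
  3 to go: {2,4,5} 2  {3,4,5} 1
  4 to go: {1,3,4,5} 1  {2,3,4,5} 3
  if 0:a drops first: 4 orders
  if 2:c drops first: 1 orders
heap linearizations: 5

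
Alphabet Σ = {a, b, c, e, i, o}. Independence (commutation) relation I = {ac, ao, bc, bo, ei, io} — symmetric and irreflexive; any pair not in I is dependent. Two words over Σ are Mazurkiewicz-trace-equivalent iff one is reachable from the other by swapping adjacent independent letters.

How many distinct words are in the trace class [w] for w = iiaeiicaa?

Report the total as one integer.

9

0(i) covers ∅
1(i) covers 0:i
2(a) covers 1:i
3(e) covers 2:a
4(i) covers 2:a
5(i) covers 4:i
6(c) covers 3:e, 5:i
7(a) covers 3:e, 5:i
8(a) covers 7:a
floor of heap: 0:i
completions by unplaced set U, small U first (add the entries for U minus each lowest piece of U):
  |U|=1: {6}:1  {8}:1
  |U|=2: {6,8}:2  {7,8}:1
  |U|=3: {6,7,8}:3
  |U|=4: {3,6,7,8}:3  {5,6,7,8}:3
  |U|=5: {3,5,6,7,8}:6  {4,5,6,7,8}:3
  |U|=6: {3,4,5,6,7,8}:9
  |U|=7: {2,3,4,5,6,7,8}:9
  start at 0(i): 9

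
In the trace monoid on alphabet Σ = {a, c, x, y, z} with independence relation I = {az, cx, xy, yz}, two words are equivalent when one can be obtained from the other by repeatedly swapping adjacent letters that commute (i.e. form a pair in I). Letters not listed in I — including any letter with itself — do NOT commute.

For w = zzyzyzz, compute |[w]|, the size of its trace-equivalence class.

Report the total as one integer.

21

drop 0:z onto floor
drop 1:z onto {0:z}
drop 2:y onto floor
drop 3:z onto {1:z}
drop 4:y onto {2:y}
drop 5:z onto {3:z}
drop 6:z onto {5:z}
ground layer = {0:z, 2:y}
drop-orders for the pieces not yet dropped (sum over which currently-grounded one goes next):
  1 to go: {4} 1  {6} 1
  2 to go: {2,4} 1  {4,6} 2  {5,6} 1
  3 to go: {2,4,6} 3  {3,5,6} 1  {4,5,6} 3
  4 to go: {1,3,5,6} 1  {2,4,5,6} 6  {3,4,5,6} 4
  5 to go: {0,1,3,5,6} 1  {1,3,4,5,6} 5  {2,3,4,5,6} 10
  if 0:z drops first: 15 orders
  if 2:y drops first: 6 orders
heap linearizations: 21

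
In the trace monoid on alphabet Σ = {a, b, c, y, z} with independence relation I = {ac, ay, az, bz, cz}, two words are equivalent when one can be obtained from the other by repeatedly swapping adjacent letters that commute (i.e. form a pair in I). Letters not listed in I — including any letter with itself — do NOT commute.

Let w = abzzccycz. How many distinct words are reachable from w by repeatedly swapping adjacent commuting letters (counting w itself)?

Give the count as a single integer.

piece 0:a — minimal
piece 1:b rests on {0:a}
piece 2:z — minimal
piece 3:z rests on {2:z}
piece 4:c rests on {1:b}
piece 5:c rests on {4:c}
piece 6:y rests on {3:z, 5:c}
piece 7:c rests on {6:y}
piece 8:z rests on {6:y}
minimal pieces: {0:a, 2:z}
ways to finish when only these pieces remain (= sum over removing one remaining piece with nothing left below it):
  1 left: {7}→1  {8}→1
  2 left: {7,8}→2
  3 left: {6,7,8}→2
  4 left: {3,6,7,8}→2  {5,6,7,8}→2
  5 left: {2,3,6,7,8}→2  {3,5,6,7,8}→4  {4,5,6,7,8}→2
  6 left: {1,4,5,6,7,8}→2  {2,3,5,6,7,8}→6  {3,4,5,6,7,8}→6
  7 left: {0,1,4,5,6,7,8}→2  {1,3,4,5,6,7,8}→8  {2,3,4,5,6,7,8}→12
  placing 0:a first → 20 extensions
  placing 2:z first → 10 extensions
total linear extensions = 30

30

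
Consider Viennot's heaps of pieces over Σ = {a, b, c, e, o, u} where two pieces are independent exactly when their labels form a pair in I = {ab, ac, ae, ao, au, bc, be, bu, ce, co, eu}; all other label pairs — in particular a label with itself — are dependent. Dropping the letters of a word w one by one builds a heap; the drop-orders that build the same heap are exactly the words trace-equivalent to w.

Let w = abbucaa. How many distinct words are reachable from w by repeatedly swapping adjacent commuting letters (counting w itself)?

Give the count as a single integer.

0(a) covers ∅
1(b) covers ∅
2(b) covers 1:b
3(u) covers ∅
4(c) covers 3:u
5(a) covers 0:a
6(a) covers 5:a
floor of heap: 0:a, 1:b, 3:u
completions by unplaced set U, small U first (add the entries for U minus each lowest piece of U):
  |U|=1: {2}:1  {4}:1  {6}:1
  |U|=2: {1,2}:1  {2,4}:2  {2,6}:2  {3,4}:1  {4,6}:2  {5,6}:1
  |U|=3: {0,5,6}:1  {1,2,4}:3  {1,2,6}:3  {2,3,4}:3  {2,4,6}:6  {2,5,6}:3  {3,4,6}:3  {4,5,6}:3
  |U|=4: {0,2,5,6}:4  {0,4,5,6}:4  {1,2,3,4}:6  {1,2,4,6}:12  {1,2,5,6}:6  {2,3,4,6}:12  {2,4,5,6}:12  {3,4,5,6}:6
  |U|=5: {0,1,2,5,6}:10  {0,2,4,5,6}:20  {0,3,4,5,6}:10  {1,2,3,4,6}:30  {1,2,4,5,6}:30  {2,3,4,5,6}:30
  start at 0(a): 90
  start at 1(b): 60
  start at 3(u): 60
sum over floor = 210

210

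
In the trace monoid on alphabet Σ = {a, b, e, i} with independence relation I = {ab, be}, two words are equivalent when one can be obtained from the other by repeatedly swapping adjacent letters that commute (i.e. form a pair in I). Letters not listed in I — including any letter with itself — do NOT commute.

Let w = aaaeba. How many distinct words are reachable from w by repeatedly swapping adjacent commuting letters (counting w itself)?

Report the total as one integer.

#0=a has no predecessor
#1=a depends on [0:a]
#2=a depends on [1:a]
#3=e depends on [2:a]
#4=b has no predecessor
#5=a depends on [3:e]
sources: [0:a, 4:b]
N(rest) = Σ N(rest − s) over sources s of rest; N(one piece) = 1:
  size 1 → [4]=1  [5]=1
  size 2 → [3,5]=1  [4,5]=2
  size 3 → [2,3,5]=1  [3,4,5]=3
  size 4 → [1,2,3,5]=1  [2,3,4,5]=4
  first=0(a) contributes 5
  first=4(b) contributes 1
|[w]| = 6

6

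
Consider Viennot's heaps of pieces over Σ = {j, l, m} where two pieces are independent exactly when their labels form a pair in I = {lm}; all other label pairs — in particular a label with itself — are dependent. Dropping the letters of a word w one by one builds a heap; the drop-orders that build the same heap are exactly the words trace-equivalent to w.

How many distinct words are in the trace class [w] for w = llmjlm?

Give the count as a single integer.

6

piece 0:l — minimal
piece 1:l rests on {0:l}
piece 2:m — minimal
piece 3:j rests on {1:l, 2:m}
piece 4:l rests on {3:j}
piece 5:m rests on {3:j}
minimal pieces: {0:l, 2:m}
ways to finish when only these pieces remain (= sum over removing one remaining piece with nothing left below it):
  1 left: {4}→1  {5}→1
  2 left: {4,5}→2
  3 left: {3,4,5}→2
  4 left: {1,3,4,5}→2  {2,3,4,5}→2
  placing 0:l first → 4 extensions
  placing 2:m first → 2 extensions
total linear extensions = 6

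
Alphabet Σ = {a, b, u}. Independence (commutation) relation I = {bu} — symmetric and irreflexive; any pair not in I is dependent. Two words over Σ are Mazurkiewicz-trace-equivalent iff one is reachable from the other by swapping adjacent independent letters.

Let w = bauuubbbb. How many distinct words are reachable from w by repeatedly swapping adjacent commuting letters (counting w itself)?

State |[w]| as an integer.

35

0(b) covers ∅
1(a) covers 0:b
2(u) covers 1:a
3(u) covers 2:u
4(u) covers 3:u
5(b) covers 1:a
6(b) covers 5:b
7(b) covers 6:b
8(b) covers 7:b
floor of heap: 0:b
completions by unplaced set U, small U first (add the entries for U minus each lowest piece of U):
  |U|=1: {4}:1  {8}:1
  |U|=2: {3,4}:1  {4,8}:2  {7,8}:1
  |U|=3: {2,3,4}:1  {3,4,8}:3  {4,7,8}:3  {6,7,8}:1
  |U|=4: {2,3,4,8}:4  {3,4,7,8}:6  {4,6,7,8}:4  {5,6,7,8}:1
  |U|=5: {2,3,4,7,8}:10  {3,4,6,7,8}:10  {4,5,6,7,8}:5
  |U|=6: {2,3,4,6,7,8}:20  {3,4,5,6,7,8}:15
  |U|=7: {2,3,4,5,6,7,8}:35
  start at 0(b): 35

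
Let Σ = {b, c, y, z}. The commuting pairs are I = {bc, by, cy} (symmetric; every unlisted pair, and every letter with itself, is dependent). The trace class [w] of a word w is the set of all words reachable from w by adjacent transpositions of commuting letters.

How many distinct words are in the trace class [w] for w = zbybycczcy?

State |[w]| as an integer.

180

drop 0:z onto floor
drop 1:b onto {0:z}
drop 2:y onto {0:z}
drop 3:b onto {1:b}
drop 4:y onto {2:y}
drop 5:c onto {0:z}
drop 6:c onto {5:c}
drop 7:z onto {3:b, 4:y, 6:c}
drop 8:c onto {7:z}
drop 9:y onto {7:z}
ground layer = {0:z}
drop-orders for the pieces not yet dropped (sum over which currently-grounded one goes next):
  1 to go: {8} 1  {9} 1
  2 to go: {8,9} 2
  3 to go: {7,8,9} 2
  4 to go: {3,7,8,9} 2  {4,7,8,9} 2  {6,7,8,9} 2
  5 to go: {1,3,7,8,9} 2  {2,4,7,8,9} 2  {3,4,7,8,9} 4  {3,6,7,8,9} 4  {4,6,7,8,9} 4  {5,6,7,8,9} 2
  6 to go: {1,3,4,7,8,9} 6  {1,3,6,7,8,9} 6  {2,3,4,7,8,9} 6  {2,4,6,7,8,9} 6  {3,4,6,7,8,9} 12  {3,5,6,7,8,9} 6  {4,5,6,7,8,9} 6
  7 to go: {1,2,3,4,7,8,9} 12  {1,3,4,6,7,8,9} 24  {1,3,5,6,7,8,9} 12  {2,3,4,6,7,8,9} 24  {2,4,5,6,7,8,9} 12  {3,4,5,6,7,8,9} 24
  8 to go: {1,2,3,4,6,7,8,9} 60  {1,3,4,5,6,7,8,9} 60  {2,3,4,5,6,7,8,9} 60
  if 0:z drops first: 180 orders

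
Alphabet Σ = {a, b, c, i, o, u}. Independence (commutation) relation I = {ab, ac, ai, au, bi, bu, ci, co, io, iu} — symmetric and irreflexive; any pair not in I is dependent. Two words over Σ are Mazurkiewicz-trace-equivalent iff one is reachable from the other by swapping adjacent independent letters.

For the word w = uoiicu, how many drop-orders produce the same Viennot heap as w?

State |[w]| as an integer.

0(u) covers ∅
1(o) covers 0:u
2(i) covers ∅
3(i) covers 2:i
4(c) covers 0:u
5(u) covers 1:o, 4:c
floor of heap: 0:u, 2:i
completions by unplaced set U, small U first (add the entries for U minus each lowest piece of U):
  |U|=1: {3}:1  {5}:1
  |U|=2: {1,5}:1  {2,3}:1  {3,5}:2  {4,5}:1
  |U|=3: {1,3,5}:3  {1,4,5}:2  {2,3,5}:3  {3,4,5}:3
  |U|=4: {0,1,4,5}:2  {1,2,3,5}:6  {1,3,4,5}:8  {2,3,4,5}:6
  start at 0(u): 20
  start at 2(i): 10
sum over floor = 30

30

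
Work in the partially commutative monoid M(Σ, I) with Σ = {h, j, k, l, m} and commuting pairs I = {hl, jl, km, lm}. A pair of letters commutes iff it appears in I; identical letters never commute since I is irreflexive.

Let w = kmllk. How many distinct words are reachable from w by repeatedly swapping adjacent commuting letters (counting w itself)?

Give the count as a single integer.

5

drop 0:k onto floor
drop 1:m onto floor
drop 2:l onto {0:k}
drop 3:l onto {2:l}
drop 4:k onto {3:l}
ground layer = {0:k, 1:m}
drop-orders for the pieces not yet dropped (sum over which currently-grounded one goes next):
  1 to go: {1} 1  {4} 1
  2 to go: {1,4} 2  {3,4} 1
  3 to go: {1,3,4} 3  {2,3,4} 1
  if 0:k drops first: 4 orders
  if 1:m drops first: 1 orders
heap linearizations: 5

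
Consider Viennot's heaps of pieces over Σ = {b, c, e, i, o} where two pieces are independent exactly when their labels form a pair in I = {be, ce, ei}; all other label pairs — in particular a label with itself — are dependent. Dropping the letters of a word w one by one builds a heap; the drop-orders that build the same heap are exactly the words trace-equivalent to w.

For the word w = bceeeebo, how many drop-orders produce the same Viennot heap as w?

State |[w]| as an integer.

drop 0:b onto floor
drop 1:c onto {0:b}
drop 2:e onto floor
drop 3:e onto {2:e}
drop 4:e onto {3:e}
drop 5:e onto {4:e}
drop 6:b onto {1:c}
drop 7:o onto {5:e, 6:b}
ground layer = {0:b, 2:e}
drop-orders for the pieces not yet dropped (sum over which currently-grounded one goes next):
  1 to go: {7} 1
  2 to go: {5,7} 1  {6,7} 1
  3 to go: {1,6,7} 1  {4,5,7} 1  {5,6,7} 2
  4 to go: {0,1,6,7} 1  {1,5,6,7} 3  {3,4,5,7} 1  {4,5,6,7} 3
  5 to go: {0,1,5,6,7} 4  {1,4,5,6,7} 6  {2,3,4,5,7} 1  {3,4,5,6,7} 4
  6 to go: {0,1,4,5,6,7} 10  {1,3,4,5,6,7} 10  {2,3,4,5,6,7} 5
  if 0:b drops first: 15 orders
  if 2:e drops first: 20 orders
heap linearizations: 35

35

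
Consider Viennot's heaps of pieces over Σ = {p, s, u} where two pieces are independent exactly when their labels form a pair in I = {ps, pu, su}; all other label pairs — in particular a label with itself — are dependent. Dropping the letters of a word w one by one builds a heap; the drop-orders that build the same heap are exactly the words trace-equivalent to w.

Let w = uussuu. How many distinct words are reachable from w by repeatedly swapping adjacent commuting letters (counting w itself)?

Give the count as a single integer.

drop 0:u onto floor
drop 1:u onto {0:u}
drop 2:s onto floor
drop 3:s onto {2:s}
drop 4:u onto {1:u}
drop 5:u onto {4:u}
ground layer = {0:u, 2:s}
drop-orders for the pieces not yet dropped (sum over which currently-grounded one goes next):
  1 to go: {3} 1  {5} 1
  2 to go: {2,3} 1  {3,5} 2  {4,5} 1
  3 to go: {1,4,5} 1  {2,3,5} 3  {3,4,5} 3
  4 to go: {0,1,4,5} 1  {1,3,4,5} 4  {2,3,4,5} 6
  if 0:u drops first: 10 orders
  if 2:s drops first: 5 orders
heap linearizations: 15

15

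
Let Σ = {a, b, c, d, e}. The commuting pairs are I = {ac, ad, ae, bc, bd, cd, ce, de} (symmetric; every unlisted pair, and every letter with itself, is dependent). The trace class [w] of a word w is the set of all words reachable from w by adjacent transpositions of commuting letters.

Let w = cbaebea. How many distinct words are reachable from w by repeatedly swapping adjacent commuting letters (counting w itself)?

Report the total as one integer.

#0=c has no predecessor
#1=b has no predecessor
#2=a depends on [1:b]
#3=e depends on [1:b]
#4=b depends on [2:a, 3:e]
#5=e depends on [4:b]
#6=a depends on [4:b]
sources: [0:c, 1:b]
N(rest) = Σ N(rest − s) over sources s of rest; N(one piece) = 1:
  size 1 → [0]=1  [5]=1  [6]=1
  size 2 → [0,5]=2  [0,6]=2  [5,6]=2
  size 3 → [0,5,6]=6  [4,5,6]=2
  size 4 → [0,4,5,6]=8  [2,4,5,6]=2  [3,4,5,6]=2
  size 5 → [0,2,4,5,6]=10  [0,3,4,5,6]=10  [2,3,4,5,6]=4
  first=0(c) contributes 4
  first=1(b) contributes 24
|[w]| = 28

28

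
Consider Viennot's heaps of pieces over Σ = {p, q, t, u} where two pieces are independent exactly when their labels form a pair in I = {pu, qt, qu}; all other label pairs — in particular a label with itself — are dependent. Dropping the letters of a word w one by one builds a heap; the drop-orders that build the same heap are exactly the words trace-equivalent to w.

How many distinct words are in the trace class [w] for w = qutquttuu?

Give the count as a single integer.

#0=q has no predecessor
#1=u has no predecessor
#2=t depends on [1:u]
#3=q depends on [0:q]
#4=u depends on [2:t]
#5=t depends on [4:u]
#6=t depends on [5:t]
#7=u depends on [6:t]
#8=u depends on [7:u]
sources: [0:q, 1:u]
N(rest) = Σ N(rest − s) over sources s of rest; N(one piece) = 1:
  size 1 → [3]=1  [8]=1
  size 2 → [0,3]=1  [3,8]=2  [7,8]=1
  size 3 → [0,3,8]=3  [3,7,8]=3  [6,7,8]=1
  size 4 → [0,3,7,8]=6  [3,6,7,8]=4  [5,6,7,8]=1
  size 5 → [0,3,6,7,8]=10  [3,5,6,7,8]=5  [4,5,6,7,8]=1
  size 6 → [0,3,5,6,7,8]=15  [2,4,5,6,7,8]=1  [3,4,5,6,7,8]=6
  size 7 → [0,3,4,5,6,7,8]=21  [1,2,4,5,6,7,8]=1  [2,3,4,5,6,7,8]=7
  first=0(q) contributes 8
  first=1(u) contributes 28
|[w]| = 36

36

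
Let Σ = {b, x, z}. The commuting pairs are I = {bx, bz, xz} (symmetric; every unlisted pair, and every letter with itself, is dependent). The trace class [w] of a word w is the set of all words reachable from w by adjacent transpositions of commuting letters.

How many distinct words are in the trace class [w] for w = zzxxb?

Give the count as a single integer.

#0=z has no predecessor
#1=z depends on [0:z]
#2=x has no predecessor
#3=x depends on [2:x]
#4=b has no predecessor
sources: [0:z, 2:x, 4:b]
N(rest) = Σ N(rest − s) over sources s of rest; N(one piece) = 1:
  size 1 → [1]=1  [3]=1  [4]=1
  size 2 → [0,1]=1  [1,3]=2  [1,4]=2  [2,3]=1  [3,4]=2
  size 3 → [0,1,3]=3  [0,1,4]=3  [1,2,3]=3  [1,3,4]=6  [2,3,4]=3
  first=0(z) contributes 12
  first=2(x) contributes 12
  first=4(b) contributes 6
|[w]| = 30

30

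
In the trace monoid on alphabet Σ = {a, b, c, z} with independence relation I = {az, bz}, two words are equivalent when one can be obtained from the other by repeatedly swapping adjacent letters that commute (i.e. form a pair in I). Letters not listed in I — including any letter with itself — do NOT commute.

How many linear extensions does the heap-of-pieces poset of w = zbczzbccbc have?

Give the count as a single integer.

0(z) covers ∅
1(b) covers ∅
2(c) covers 0:z, 1:b
3(z) covers 2:c
4(z) covers 3:z
5(b) covers 2:c
6(c) covers 4:z, 5:b
7(c) covers 6:c
8(b) covers 7:c
9(c) covers 8:b
floor of heap: 0:z, 1:b
completions by unplaced set U, small U first (add the entries for U minus each lowest piece of U):
  |U|=1: {9}:1
  |U|=2: {8,9}:1
  |U|=3: {7,8,9}:1
  |U|=4: {6,7,8,9}:1
  |U|=5: {4,6,7,8,9}:1  {5,6,7,8,9}:1
  |U|=6: {3,4,6,7,8,9}:1  {4,5,6,7,8,9}:2
  |U|=7: {3,4,5,6,7,8,9}:3
  |U|=8: {2,3,4,5,6,7,8,9}:3
  start at 0(z): 3
  start at 1(b): 3
sum over floor = 6

6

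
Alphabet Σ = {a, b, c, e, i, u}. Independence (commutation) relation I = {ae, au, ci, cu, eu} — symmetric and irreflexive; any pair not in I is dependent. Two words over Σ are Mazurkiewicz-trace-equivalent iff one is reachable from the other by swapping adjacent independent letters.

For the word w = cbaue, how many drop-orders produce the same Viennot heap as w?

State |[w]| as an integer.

6

piece 0:c — minimal
piece 1:b rests on {0:c}
piece 2:a rests on {1:b}
piece 3:u rests on {1:b}
piece 4:e rests on {1:b}
minimal pieces: {0:c}
ways to finish when only these pieces remain (= sum over removing one remaining piece with nothing left below it):
  1 left: {2}→1  {3}→1  {4}→1
  2 left: {2,3}→2  {2,4}→2  {3,4}→2
  3 left: {2,3,4}→6
  placing 0:c first → 6 extensions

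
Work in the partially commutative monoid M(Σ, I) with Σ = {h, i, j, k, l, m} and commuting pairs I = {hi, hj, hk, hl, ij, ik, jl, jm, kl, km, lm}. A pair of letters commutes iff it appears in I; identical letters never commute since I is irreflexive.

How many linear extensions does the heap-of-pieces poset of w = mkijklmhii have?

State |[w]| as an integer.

840

piece 0:m — minimal
piece 1:k — minimal
piece 2:i rests on {0:m}
piece 3:j rests on {1:k}
piece 4:k rests on {3:j}
piece 5:l rests on {2:i}
piece 6:m rests on {2:i}
piece 7:h rests on {6:m}
piece 8:i rests on {5:l, 6:m}
piece 9:i rests on {8:i}
minimal pieces: {0:m, 1:k}
ways to finish when only these pieces remain (= sum over removing one remaining piece with nothing left below it):
  1 left: {4}→1  {7}→1  {9}→1
  2 left: {3,4}→1  {4,7}→2  {4,9}→2  {7,9}→2  {8,9}→1
  3 left: {1,3,4}→1  {3,4,7}→3  {3,4,9}→3  {4,7,9}→6  {4,8,9}→3  {5,8,9}→1  {7,8,9}→3
  4 left: {1,3,4,7}→4  {1,3,4,9}→4  {3,4,7,9}→12  {3,4,8,9}→6  {4,5,8,9}→4  {4,7,8,9}→12  {5,7,8,9}→4  {6,7,8,9}→3
  5 left: {1,3,4,7,9}→20  {1,3,4,8,9}→10  {3,4,5,8,9}→10  {3,4,7,8,9}→30  {4,5,7,8,9}→20  {4,6,7,8,9}→15  {5,6,7,8,9}→7
  6 left: {1,3,4,5,8,9}→20  {1,3,4,7,8,9}→60  {2,5,6,7,8,9}→7  {3,4,5,7,8,9}→60  {3,4,6,7,8,9}→45  {4,5,6,7,8,9}→42
  7 left: {0,2,5,6,7,8,9}→7  {1,3,4,5,7,8,9}→140  {1,3,4,6,7,8,9}→105  {2,4,5,6,7,8,9}→49  {3,4,5,6,7,8,9}→147
  8 left: {0,2,4,5,6,7,8,9}→56  {1,3,4,5,6,7,8,9}→392  {2,3,4,5,6,7,8,9}→196
  placing 0:m first → 588 extensions
  placing 1:k first → 252 extensions
total linear extensions = 840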